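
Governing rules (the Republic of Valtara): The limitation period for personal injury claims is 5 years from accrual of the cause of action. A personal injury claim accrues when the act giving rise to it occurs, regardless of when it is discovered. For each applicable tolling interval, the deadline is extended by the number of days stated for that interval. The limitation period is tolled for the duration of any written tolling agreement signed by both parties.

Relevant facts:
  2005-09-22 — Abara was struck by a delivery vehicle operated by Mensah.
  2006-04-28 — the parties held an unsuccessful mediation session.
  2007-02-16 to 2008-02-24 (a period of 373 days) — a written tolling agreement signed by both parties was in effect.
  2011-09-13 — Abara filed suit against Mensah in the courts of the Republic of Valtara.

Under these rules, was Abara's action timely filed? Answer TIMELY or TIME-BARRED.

TIMELY

The limitation period began to run on 2005-09-22.
The untolled deadline — 5 years after 2005-09-22 — is 2010-09-22.
The written tolling agreement from 2007-02-16 to 2008-02-24 tolled the period for 373 days, extending the deadline to 2011-09-30.
None of the other events listed affects the running of the period under the stated rules.
The 2011-09-13 filing precedes the 2011-09-30 deadline; the claim is timely.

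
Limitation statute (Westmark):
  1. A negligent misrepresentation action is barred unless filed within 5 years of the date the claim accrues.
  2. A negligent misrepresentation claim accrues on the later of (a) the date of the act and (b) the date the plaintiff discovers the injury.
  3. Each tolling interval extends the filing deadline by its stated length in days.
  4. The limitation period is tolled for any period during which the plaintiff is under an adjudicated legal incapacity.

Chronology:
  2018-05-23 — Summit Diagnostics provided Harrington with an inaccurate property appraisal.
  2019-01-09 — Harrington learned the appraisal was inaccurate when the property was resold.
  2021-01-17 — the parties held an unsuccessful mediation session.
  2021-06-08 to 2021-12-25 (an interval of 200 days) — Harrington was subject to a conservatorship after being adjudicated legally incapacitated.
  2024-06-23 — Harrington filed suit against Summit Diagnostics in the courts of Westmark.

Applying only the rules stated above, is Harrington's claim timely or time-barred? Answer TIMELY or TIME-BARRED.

TIMELY

Because discovery on 2019-01-09 post-dates the 2018-05-23 act, accrual under the later-of rule falls on 2019-01-09.
5 years from 2019-01-09 is 2024-01-09.
The plaintiff's legal incapacity from 2021-06-08 to 2021-12-25 tolled the period for 200 days, extending the deadline to 2024-07-27.
None of the other events listed affects the running of the period under the stated rules.
The 2024-06-23 filing precedes the 2024-07-27 deadline; the claim is timely.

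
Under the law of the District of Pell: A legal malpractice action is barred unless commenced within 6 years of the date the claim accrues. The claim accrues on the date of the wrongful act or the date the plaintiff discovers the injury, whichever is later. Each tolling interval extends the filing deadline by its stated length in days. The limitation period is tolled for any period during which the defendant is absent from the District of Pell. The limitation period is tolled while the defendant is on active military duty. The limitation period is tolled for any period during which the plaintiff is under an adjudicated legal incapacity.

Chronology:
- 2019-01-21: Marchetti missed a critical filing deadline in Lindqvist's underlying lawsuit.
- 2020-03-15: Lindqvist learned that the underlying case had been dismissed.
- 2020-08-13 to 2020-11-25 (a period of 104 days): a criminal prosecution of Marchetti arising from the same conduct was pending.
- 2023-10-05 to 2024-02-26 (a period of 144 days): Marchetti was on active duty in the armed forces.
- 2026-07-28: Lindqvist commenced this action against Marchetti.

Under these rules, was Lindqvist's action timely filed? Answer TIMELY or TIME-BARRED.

TIMELY

Because discovery on 2020-03-15 post-dates the 2019-01-21 act, accrual under the later-of rule falls on 2020-03-15.
Adding the 6 years base period to 2020-03-15 gives a deadline of 2026-03-15, before any tolling.
Because the defendant's active military service ran from 2023-10-05 to 2024-02-26, the deadline is extended by 144 days to 2026-08-06.
The pending criminal prosecution from 2020-08-13 to 2020-11-25 does not toll the period, because no stated rule makes a criminal prosecution a tolling event.
The 2026-07-28 filing precedes the 2026-08-06 deadline; the claim is timely.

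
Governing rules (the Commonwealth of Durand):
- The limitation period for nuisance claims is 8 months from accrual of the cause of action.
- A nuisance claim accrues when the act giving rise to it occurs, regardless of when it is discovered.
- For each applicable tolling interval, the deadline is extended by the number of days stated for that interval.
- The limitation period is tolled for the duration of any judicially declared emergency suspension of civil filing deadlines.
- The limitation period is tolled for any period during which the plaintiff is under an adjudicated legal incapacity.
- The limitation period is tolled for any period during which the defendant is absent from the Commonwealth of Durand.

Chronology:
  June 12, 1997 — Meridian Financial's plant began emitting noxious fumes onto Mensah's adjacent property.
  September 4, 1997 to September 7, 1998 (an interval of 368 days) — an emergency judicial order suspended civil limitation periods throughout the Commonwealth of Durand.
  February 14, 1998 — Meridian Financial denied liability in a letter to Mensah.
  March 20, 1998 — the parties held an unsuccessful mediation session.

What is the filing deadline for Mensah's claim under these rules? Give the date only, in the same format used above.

February 15, 1999

The claim accrued on June 12, 1997, when the wrongful act occurred.
8 months from June 12, 1997 is February 12, 1998.
The period was tolled for 368 days by the emergency suspension of filing deadlines (September 4, 1997 to September 7, 1998), pushing the deadline to February 15, 1999.
None of the other events listed affects the running of the period under the stated rules.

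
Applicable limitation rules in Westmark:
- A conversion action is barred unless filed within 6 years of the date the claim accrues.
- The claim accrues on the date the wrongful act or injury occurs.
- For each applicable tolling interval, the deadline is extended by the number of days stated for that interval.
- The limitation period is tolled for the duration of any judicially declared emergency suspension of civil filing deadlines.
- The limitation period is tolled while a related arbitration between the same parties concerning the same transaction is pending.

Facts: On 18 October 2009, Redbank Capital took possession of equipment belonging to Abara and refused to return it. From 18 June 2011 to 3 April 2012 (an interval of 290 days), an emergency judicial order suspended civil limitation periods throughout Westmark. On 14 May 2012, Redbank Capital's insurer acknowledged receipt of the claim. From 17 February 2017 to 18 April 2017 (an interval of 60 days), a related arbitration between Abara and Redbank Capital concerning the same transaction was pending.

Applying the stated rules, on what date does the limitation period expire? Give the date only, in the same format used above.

The claim accrued on 18 October 2009, the date of the act.
Adding the 6 years base period to 18 October 2009 gives a deadline of 18 October 2015, before any tolling.
The period was tolled for 290 days by the emergency suspension of filing deadlines (18 June 2011 to 3 April 2012), pushing the deadline to 3 August 2016.
The pending related arbitration starting 17 February 2017 came too late — the period had run on 3 August 2016 — and so does not extend the deadline.
Nothing else in the chronology tolls or restarts the period.

3 August 2016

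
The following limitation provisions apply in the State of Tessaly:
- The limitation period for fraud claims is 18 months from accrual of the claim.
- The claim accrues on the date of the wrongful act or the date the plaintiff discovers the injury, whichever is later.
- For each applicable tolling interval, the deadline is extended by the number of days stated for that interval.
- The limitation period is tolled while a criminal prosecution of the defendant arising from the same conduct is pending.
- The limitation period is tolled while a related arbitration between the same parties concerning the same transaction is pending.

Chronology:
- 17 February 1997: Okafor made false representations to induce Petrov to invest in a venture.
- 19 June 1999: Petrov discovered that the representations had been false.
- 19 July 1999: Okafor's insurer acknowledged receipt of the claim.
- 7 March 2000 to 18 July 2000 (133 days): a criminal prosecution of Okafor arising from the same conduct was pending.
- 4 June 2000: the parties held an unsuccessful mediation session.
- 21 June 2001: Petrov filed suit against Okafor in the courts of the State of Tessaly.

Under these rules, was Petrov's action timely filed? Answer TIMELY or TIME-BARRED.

The claim accrued on 19 June 1999 — the later of the 17 February 1997 act and the 19 June 1999 discovery.
18 months from 19 June 1999 is 19 December 2000.
The pending criminal prosecution from 7 March 2000 to 18 July 2000 tolled the period for 133 days, extending the deadline to 1 May 2001.
Nothing else in the chronology tolls or restarts the period.
Petrov filed on 21 June 2001, after the 1 May 2001 deadline, so the action is time-barred.

TIME-BARRED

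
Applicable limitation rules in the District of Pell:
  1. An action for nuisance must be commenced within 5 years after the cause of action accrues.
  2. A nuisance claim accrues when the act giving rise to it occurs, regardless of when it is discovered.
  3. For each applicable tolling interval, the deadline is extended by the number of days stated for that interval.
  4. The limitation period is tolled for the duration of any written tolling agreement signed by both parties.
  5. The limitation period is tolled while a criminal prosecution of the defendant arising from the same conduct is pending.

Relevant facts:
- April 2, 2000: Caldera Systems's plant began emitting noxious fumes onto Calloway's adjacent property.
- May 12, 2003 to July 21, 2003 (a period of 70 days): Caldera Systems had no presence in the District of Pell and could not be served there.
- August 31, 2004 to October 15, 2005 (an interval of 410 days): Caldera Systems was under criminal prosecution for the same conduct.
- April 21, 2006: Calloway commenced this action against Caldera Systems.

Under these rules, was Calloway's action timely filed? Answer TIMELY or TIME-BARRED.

The claim accrued on April 2, 2000, when the wrongful act occurred.
The untolled deadline — 5 years after April 2, 2000 — is April 2, 2005.
The period was tolled for 410 days by the pending criminal prosecution (August 31, 2004 to October 15, 2005), pushing the deadline to May 17, 2006.
Although the defendant's absence ran from May 12, 2003 to July 21, 2003, the stated rules do not make that a tolling event, so it is disregarded.
Filing on April 21, 2006 beat the May 17, 2006 deadline — the action is timely.

TIMELY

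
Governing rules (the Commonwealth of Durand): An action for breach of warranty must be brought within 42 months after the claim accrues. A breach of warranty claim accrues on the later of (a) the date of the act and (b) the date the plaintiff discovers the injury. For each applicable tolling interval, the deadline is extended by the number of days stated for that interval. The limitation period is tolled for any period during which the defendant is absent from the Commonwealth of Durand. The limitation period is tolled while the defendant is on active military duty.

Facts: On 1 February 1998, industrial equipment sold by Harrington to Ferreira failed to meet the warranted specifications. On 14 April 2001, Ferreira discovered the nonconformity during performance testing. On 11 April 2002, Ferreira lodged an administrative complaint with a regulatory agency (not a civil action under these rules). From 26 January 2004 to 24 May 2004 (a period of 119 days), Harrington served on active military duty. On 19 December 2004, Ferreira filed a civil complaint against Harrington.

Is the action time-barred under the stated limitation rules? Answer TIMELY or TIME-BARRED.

Because discovery on 14 April 2001 post-dates the 1 February 1998 act, accrual under the later-of rule falls on 14 April 2001.
Adding the 42 months base period to 14 April 2001 gives a deadline of 14 October 2004, before any tolling.
Because the defendant's active military service ran from 26 January 2004 to 24 May 2004, the deadline is extended by 119 days to 10 February 2005.
Nothing else in the chronology tolls or restarts the period.
Filing on 19 December 2004 beat the 10 February 2005 deadline — the action is timely.

TIMELY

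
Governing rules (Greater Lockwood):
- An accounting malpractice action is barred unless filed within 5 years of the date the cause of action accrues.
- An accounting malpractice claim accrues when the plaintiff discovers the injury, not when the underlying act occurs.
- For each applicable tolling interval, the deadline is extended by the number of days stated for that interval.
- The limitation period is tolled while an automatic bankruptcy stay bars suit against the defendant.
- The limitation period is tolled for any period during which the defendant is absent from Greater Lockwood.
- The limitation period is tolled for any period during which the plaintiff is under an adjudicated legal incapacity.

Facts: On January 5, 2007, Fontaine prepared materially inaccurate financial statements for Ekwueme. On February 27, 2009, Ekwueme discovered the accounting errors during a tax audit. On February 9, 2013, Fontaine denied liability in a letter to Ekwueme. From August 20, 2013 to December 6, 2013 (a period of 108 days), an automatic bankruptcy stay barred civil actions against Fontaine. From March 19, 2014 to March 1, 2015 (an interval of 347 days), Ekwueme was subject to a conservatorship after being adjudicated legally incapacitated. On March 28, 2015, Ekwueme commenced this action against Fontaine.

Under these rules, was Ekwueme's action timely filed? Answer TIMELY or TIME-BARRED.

Under the discovery rule, the claim accrued on February 27, 2009, when Ekwueme discovered the injury — not on the January 5, 2007 date of the underlying act.
5 years from February 27, 2009 is February 27, 2014.
The period was tolled for 108 days by the automatic bankruptcy stay (August 20, 2013 to December 6, 2013), pushing the deadline to June 15, 2014.
The plaintiff's legal incapacity from March 19, 2014 to March 1, 2015 tolled the period for 347 days, extending the deadline to May 28, 2015.
The other events in the timeline have no effect on the limitation period under the stated rules.
Filing on March 28, 2015 beat the May 28, 2015 deadline — the action is timely.

TIMELY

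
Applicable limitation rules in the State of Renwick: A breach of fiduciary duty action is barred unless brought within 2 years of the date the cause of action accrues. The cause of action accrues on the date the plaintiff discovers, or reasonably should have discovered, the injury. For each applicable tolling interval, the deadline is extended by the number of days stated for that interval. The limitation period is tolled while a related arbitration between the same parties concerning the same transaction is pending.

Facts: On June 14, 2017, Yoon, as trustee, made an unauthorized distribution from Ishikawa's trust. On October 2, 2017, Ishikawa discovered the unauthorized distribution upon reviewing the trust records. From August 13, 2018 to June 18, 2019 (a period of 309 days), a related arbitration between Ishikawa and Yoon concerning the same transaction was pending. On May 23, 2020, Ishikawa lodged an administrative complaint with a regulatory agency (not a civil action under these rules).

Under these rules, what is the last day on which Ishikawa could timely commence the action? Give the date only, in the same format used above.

Under the discovery rule, the claim accrued on October 2, 2017, when Ishikawa discovered the injury — not on the June 14, 2017 date of the underlying act.
2 years from October 2, 2017 is October 2, 2019.
The period was tolled for 309 days by the pending related arbitration (August 13, 2018 to June 18, 2019), pushing the deadline to August 6, 2020.
None of the other events listed affects the running of the period under the stated rules.

August 6, 2020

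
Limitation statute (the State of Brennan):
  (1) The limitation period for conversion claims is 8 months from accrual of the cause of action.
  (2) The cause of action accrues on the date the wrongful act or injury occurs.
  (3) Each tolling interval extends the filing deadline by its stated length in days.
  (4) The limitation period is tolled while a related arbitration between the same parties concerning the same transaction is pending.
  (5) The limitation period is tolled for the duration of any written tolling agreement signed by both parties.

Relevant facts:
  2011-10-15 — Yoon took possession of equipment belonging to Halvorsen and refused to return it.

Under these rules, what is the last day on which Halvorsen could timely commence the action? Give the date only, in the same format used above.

2012-06-15

The claim accrued on 2011-10-15, when the wrongful act occurred.
8 months from 2011-10-15 is 2012-06-15.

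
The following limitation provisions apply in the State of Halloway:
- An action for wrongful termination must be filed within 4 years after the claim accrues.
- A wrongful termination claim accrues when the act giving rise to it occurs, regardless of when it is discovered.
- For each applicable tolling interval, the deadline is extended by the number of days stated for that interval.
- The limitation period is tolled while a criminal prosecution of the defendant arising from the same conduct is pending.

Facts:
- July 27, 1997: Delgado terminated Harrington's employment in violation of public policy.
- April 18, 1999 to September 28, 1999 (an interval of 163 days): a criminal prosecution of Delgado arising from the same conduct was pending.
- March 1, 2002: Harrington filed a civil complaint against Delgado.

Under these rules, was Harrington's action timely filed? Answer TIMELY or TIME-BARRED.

The claim accrued on July 27, 1997, the date of the act.
The untolled deadline — 4 years after July 27, 1997 — is July 27, 2001.
The pending criminal prosecution from April 18, 1999 to September 28, 1999 tolled the period for 163 days, extending the deadline to January 6, 2002.
Filing on March 1, 2002 missed the January 6, 2002 deadline — the action is time-barred.

TIME-BARRED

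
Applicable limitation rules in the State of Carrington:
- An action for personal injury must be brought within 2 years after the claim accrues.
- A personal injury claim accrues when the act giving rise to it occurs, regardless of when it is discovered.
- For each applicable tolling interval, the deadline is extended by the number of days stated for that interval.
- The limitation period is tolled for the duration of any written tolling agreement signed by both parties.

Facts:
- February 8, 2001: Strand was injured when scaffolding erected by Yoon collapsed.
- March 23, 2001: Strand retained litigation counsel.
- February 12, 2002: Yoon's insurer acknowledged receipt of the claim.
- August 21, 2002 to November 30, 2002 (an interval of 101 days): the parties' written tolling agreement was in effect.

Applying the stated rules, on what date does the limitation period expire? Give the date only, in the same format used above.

The claim accrued on February 8, 2001, when the wrongful act occurred.
The untolled deadline — 2 years after February 8, 2001 — is February 8, 2003.
Because the written tolling agreement ran from August 21, 2002 to November 30, 2002, the deadline is extended by 101 days to May 20, 2003.
Nothing else in the chronology tolls or restarts the period.

May 20, 2003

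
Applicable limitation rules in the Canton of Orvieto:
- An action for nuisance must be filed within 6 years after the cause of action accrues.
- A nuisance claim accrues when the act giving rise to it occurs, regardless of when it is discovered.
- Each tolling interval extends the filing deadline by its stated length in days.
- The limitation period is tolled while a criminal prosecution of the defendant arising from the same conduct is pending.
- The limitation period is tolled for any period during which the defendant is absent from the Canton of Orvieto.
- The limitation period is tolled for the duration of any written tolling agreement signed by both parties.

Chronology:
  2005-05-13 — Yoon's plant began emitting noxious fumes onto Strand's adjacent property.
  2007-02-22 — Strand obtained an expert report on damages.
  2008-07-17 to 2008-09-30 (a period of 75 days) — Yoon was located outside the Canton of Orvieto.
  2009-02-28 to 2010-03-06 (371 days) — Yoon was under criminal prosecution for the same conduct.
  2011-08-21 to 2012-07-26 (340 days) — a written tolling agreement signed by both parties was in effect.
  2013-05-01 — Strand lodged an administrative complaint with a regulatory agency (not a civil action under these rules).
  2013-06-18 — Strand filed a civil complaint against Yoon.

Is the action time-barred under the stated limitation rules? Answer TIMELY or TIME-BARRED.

TIMELY

The claim accrued on 2005-05-13, when the wrongful act occurred.
The untolled deadline — 6 years after 2005-05-13 — is 2011-05-13.
The period was tolled for 75 days by the defendant's absence from the jurisdiction (2008-07-17 to 2008-09-30), pushing the deadline to 2011-07-27.
The pending criminal prosecution from 2009-02-28 to 2010-03-06 tolled the period for 371 days, extending the deadline to 2012-08-01.
The period was tolled for 340 days by the written tolling agreement (2011-08-21 to 2012-07-26), pushing the deadline to 2013-07-07.
Nothing else in the chronology tolls or restarts the period.
Filing on 2013-06-18 beat the 2013-07-07 deadline — the action is timely.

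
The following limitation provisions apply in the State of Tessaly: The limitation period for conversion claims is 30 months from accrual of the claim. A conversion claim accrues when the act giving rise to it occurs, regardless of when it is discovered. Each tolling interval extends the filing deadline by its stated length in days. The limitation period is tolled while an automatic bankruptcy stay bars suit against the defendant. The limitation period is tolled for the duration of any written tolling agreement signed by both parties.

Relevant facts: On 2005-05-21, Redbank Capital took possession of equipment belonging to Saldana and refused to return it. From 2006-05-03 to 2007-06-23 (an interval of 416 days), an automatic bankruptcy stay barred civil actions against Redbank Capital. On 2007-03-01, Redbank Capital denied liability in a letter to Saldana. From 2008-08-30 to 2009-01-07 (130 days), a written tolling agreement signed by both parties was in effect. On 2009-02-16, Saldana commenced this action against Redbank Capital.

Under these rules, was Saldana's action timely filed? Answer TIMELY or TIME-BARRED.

The claim accrued on 2005-05-21, when the wrongful act occurred.
30 months from 2005-05-21 is 2007-11-21.
The period was tolled for 416 days by the automatic bankruptcy stay (2006-05-03 to 2007-06-23), pushing the deadline to 2009-01-10.
The period was tolled for 130 days by the written tolling agreement (2008-08-30 to 2009-01-07), pushing the deadline to 2009-05-20.
Nothing else in the chronology tolls or restarts the period.
Saldana filed on 2009-02-16, before the 2009-05-20 deadline, so the action is timely.

TIMELY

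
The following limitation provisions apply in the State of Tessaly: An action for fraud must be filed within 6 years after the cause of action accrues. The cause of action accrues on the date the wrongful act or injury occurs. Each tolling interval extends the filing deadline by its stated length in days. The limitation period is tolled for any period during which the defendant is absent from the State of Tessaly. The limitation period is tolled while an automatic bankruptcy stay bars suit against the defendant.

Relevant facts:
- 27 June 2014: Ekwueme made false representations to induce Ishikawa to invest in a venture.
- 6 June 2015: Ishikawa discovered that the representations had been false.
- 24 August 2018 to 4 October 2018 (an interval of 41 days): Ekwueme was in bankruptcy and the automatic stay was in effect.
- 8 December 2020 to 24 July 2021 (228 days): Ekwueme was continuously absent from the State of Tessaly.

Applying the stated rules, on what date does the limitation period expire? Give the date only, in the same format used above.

7 August 2020

Accrual is governed by the date of the act, so the period began to run on 27 June 2014; the later discovery on 6 June 2015 is irrelevant under the stated rule.
Adding the 6 years base period to 27 June 2014 gives a deadline of 27 June 2020, before any tolling.
The period was tolled for 41 days by the automatic bankruptcy stay (24 August 2018 to 4 October 2018), pushing the deadline to 7 August 2020.
The defendant's absence from the jurisdiction from 8 December 2020 to 24 July 2021 began after the period had already run on 7 August 2020, so it has no tolling effect.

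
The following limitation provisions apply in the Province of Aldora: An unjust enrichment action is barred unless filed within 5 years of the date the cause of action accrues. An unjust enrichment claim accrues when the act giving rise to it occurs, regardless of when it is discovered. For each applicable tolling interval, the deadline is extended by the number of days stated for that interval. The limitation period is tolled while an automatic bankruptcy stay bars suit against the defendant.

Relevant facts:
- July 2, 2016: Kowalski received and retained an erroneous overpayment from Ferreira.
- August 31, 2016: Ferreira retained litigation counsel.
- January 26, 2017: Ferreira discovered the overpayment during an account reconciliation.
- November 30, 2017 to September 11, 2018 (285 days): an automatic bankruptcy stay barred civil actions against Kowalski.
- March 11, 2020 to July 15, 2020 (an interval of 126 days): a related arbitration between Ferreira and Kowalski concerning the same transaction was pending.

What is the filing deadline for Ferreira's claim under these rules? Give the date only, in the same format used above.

Accrual is governed by the date of the act, so the period began to run on July 2, 2016; the later discovery on January 26, 2017 is irrelevant under the stated rule.
The untolled deadline — 5 years after July 2, 2016 — is July 2, 2021.
The period was tolled for 285 days by the automatic bankruptcy stay (November 30, 2017 to September 11, 2018), pushing the deadline to April 13, 2022.
No stated provision tolls the period for a pending arbitration, so the interval from March 11, 2020 to July 15, 2020 has no effect on the deadline.
Nothing else in the chronology tolls or restarts the period.

April 13, 2022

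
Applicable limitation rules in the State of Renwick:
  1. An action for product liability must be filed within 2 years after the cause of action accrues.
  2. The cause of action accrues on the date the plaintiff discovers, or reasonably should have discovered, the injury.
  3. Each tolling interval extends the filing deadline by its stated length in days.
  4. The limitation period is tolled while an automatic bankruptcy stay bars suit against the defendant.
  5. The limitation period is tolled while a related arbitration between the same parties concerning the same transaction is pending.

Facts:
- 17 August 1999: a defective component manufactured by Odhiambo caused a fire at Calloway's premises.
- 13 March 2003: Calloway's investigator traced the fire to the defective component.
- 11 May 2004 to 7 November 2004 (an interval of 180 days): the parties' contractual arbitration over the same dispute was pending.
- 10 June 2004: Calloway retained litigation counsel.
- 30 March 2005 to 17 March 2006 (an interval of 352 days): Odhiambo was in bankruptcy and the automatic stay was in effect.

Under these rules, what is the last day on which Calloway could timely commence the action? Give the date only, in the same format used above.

27 August 2006

The claim did not accrue until Calloway discovered the injury on 13 March 2003; the 17 August 1999 act date does not start the clock under the stated rule.
The untolled deadline — 2 years after 13 March 2003 — is 13 March 2005.
The period was tolled for 180 days by the pending related arbitration (11 May 2004 to 7 November 2004), pushing the deadline to 9 September 2005.
Because the automatic bankruptcy stay ran from 30 March 2005 to 17 March 2006, the deadline is extended by 352 days to 27 August 2006.
Nothing else in the chronology tolls or restarts the period.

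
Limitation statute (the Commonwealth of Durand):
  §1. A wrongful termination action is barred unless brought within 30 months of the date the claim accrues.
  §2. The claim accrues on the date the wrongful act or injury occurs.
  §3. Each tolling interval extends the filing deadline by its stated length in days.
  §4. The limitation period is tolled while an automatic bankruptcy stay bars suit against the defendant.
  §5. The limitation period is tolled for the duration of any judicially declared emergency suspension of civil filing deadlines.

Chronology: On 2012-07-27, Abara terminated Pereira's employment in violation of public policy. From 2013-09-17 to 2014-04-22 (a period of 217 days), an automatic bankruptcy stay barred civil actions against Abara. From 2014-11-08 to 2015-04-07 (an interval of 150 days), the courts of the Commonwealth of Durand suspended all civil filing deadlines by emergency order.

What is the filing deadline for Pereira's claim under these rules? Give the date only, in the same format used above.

The claim accrued on 2012-07-27, the date of the act.
30 months from 2012-07-27 is 2015-01-27.
The automatic bankruptcy stay from 2013-09-17 to 2014-04-22 tolled the period for 217 days, extending the deadline to 2015-09-01.
The period was tolled for 150 days by the emergency suspension of filing deadlines (2014-11-08 to 2015-04-07), pushing the deadline to 2016-01-29.

2016-01-29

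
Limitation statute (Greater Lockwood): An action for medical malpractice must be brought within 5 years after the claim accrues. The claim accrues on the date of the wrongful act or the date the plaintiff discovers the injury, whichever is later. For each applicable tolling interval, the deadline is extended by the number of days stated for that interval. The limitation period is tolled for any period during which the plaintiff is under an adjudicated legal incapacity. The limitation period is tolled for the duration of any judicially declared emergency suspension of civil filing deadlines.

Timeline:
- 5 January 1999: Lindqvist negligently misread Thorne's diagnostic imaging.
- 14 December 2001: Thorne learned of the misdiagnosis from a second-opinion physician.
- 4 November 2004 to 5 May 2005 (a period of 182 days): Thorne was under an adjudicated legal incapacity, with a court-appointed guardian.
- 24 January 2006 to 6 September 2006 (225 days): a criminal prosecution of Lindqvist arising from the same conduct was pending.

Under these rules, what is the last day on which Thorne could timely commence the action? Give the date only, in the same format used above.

14 June 2007

The claim accrued on 14 December 2001 — the later of the 5 January 1999 act and the 14 December 2001 discovery.
5 years from 14 December 2001 is 14 December 2006.
The period was tolled for 182 days by the plaintiff's legal incapacity (4 November 2004 to 5 May 2005), pushing the deadline to 14 June 2007.
The pending criminal prosecution from 24 January 2006 to 6 September 2006 does not toll the period, because no stated rule makes a criminal prosecution a tolling event.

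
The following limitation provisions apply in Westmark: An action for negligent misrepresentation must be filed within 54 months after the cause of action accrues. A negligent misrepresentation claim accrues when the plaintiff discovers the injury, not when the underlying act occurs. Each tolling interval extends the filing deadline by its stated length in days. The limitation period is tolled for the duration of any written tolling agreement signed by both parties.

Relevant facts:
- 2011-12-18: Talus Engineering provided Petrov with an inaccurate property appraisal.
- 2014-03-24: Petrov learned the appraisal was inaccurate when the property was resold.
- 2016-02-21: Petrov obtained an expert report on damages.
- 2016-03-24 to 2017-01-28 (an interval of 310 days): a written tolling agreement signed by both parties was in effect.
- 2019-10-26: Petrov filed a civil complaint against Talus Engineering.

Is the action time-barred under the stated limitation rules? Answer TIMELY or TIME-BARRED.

The claim did not accrue until Petrov discovered the injury on 2014-03-24; the 2011-12-18 act date does not start the clock under the stated rule.
The untolled deadline — 54 months after 2014-03-24 — is 2018-09-24.
The written tolling agreement from 2016-03-24 to 2017-01-28 tolled the period for 310 days, extending the deadline to 2019-07-31.
Nothing else in the chronology tolls or restarts the period.
Petrov filed on 2019-10-26, after the 2019-07-31 deadline, so the action is time-barred.

TIME-BARRED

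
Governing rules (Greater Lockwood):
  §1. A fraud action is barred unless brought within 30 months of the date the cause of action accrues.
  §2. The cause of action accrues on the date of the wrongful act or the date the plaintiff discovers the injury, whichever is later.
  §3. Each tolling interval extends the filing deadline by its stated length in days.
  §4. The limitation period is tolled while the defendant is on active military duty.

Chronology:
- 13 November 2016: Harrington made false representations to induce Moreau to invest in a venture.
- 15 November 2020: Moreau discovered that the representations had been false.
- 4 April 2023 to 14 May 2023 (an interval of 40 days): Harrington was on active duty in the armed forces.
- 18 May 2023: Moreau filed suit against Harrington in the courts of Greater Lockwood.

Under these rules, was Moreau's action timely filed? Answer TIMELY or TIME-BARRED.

TIMELY

The claim accrued on 15 November 2020 — the later of the 13 November 2016 act and the 15 November 2020 discovery.
30 months from 15 November 2020 is 15 May 2023.
The period was tolled for 40 days by the defendant's active military service (4 April 2023 to 14 May 2023), pushing the deadline to 24 June 2023.
The 18 May 2023 filing precedes the 24 June 2023 deadline; the claim is timely.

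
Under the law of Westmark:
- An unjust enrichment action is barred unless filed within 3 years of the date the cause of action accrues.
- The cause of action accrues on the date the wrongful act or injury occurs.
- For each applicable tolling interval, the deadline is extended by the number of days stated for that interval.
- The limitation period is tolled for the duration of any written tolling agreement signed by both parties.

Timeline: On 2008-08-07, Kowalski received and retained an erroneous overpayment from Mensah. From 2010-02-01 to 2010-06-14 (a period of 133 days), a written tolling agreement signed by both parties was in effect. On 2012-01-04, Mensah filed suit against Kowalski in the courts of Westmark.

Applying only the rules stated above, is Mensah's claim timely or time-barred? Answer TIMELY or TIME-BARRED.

TIME-BARRED

The claim accrued on 2008-08-07, when the wrongful act occurred.
The untolled deadline — 3 years after 2008-08-07 — is 2011-08-07.
The written tolling agreement from 2010-02-01 to 2010-06-14 tolled the period for 133 days, extending the deadline to 2011-12-18.
Filing on 2012-01-04 missed the 2011-12-18 deadline — the action is time-barred.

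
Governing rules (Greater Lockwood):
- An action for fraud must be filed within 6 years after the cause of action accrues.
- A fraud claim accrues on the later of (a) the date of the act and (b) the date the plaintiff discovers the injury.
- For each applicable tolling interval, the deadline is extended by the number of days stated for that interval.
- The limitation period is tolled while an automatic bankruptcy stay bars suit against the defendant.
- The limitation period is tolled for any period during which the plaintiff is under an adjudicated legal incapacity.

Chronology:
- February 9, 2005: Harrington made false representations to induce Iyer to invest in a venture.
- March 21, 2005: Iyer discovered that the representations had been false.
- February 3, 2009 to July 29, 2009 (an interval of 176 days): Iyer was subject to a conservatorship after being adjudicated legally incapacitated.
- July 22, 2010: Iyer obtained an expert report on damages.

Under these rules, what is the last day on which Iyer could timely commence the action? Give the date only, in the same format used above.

September 13, 2011

Taking the later of the act (February 9, 2005) and discovery (March 21, 2005), the claim accrued on March 21, 2005.
6 years from March 21, 2005 is March 21, 2011.
Because the plaintiff's legal incapacity ran from February 3, 2009 to July 29, 2009, the deadline is extended by 176 days to September 13, 2011.
The other events in the timeline have no effect on the limitation period under the stated rules.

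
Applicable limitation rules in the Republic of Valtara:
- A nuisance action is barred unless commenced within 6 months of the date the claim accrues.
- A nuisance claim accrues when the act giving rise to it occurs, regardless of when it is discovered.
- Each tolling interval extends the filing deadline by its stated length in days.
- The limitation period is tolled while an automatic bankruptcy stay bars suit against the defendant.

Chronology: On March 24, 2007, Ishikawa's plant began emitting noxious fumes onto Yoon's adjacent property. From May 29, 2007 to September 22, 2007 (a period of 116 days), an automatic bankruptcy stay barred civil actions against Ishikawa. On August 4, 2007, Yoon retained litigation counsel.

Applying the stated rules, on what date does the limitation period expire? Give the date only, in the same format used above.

January 18, 2008

The limitation period began to run on March 24, 2007.
The untolled deadline — 6 months after March 24, 2007 — is September 24, 2007.
The automatic bankruptcy stay from May 29, 2007 to September 22, 2007 tolled the period for 116 days, extending the deadline to January 18, 2008.
The other events in the timeline have no effect on the limitation period under the stated rules.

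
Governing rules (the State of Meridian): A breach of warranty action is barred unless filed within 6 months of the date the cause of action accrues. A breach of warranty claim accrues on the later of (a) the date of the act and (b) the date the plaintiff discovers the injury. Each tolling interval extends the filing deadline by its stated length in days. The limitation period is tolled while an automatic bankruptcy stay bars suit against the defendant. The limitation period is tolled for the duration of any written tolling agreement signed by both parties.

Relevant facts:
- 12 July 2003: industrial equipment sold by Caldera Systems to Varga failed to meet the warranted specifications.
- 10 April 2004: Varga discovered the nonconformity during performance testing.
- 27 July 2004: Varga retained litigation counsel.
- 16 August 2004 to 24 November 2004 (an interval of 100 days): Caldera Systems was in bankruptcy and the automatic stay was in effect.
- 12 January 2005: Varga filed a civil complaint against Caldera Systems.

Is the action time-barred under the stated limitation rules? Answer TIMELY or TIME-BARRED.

TIMELY

Taking the later of the act (12 July 2003) and discovery (10 April 2004), the claim accrued on 10 April 2004.
The untolled deadline — 6 months after 10 April 2004 — is 10 October 2004.
Because the automatic bankruptcy stay ran from 16 August 2004 to 24 November 2004, the deadline is extended by 100 days to 18 January 2005.
The other events in the timeline have no effect on the limitation period under the stated rules.
Filing on 12 January 2005 beat the 18 January 2005 deadline — the action is timely.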